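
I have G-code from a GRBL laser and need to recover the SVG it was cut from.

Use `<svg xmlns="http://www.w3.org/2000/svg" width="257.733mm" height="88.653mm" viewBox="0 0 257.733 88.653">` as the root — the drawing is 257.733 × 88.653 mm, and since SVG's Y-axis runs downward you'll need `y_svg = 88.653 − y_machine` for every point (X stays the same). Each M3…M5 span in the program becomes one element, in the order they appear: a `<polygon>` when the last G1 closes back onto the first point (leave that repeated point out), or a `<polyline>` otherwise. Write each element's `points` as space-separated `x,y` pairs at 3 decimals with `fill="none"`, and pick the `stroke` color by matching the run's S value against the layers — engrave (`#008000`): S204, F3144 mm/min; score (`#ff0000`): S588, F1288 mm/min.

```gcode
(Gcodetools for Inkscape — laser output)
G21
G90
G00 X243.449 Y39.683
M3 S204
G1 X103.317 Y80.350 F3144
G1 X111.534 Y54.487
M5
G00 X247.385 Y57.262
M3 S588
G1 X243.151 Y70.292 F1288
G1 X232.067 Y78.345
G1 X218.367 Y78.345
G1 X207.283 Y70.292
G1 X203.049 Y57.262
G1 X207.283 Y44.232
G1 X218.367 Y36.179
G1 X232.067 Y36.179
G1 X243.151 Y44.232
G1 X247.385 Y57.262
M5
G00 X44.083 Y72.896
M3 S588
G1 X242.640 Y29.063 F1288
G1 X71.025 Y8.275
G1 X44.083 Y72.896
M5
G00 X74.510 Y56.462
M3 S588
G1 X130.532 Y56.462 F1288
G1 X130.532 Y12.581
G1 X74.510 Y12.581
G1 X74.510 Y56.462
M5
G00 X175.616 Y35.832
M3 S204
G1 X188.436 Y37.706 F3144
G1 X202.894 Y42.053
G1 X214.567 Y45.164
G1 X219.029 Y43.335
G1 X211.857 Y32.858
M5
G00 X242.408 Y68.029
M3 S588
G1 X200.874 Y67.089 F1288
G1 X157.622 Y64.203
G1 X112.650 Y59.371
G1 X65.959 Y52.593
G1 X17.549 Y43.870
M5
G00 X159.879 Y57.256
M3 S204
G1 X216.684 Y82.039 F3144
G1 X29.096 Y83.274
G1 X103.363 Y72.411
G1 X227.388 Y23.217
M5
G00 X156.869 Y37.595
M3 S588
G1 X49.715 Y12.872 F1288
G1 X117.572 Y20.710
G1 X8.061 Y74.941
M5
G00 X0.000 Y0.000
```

Machine Y-up, SVG Y-down with viewBox height 88.653, so y_svg = 88.653 − y_machine; X carries over.

Run 1: the run's S204 means `#008000` (engrave). The run is open, so emit a `<polyline>` with points (Y-flipped): 243.449,48.970 103.317,8.303 111.534,34.166.

Run 2: the run's S588 means `#ff0000` (score). The run returns to its start, so emit a `<polygon>` with points (Y-flipped): 247.385,31.391 243.151,18.361 232.067,10.308 218.367,10.308 207.283,18.361 203.049,31.391 207.283,44.421 218.367,52.474 232.067,52.474 243.151,44.421.

Run 3: S588 ⇒ score layer `#ff0000`. The run returns to its start, so emit a `<polygon>` with points (Y-flipped): 44.083,15.757 242.640,59.590 71.025,80.378.

Run 4: the run's S588 means `#ff0000` (score). The run returns to its start, so emit a `<polygon>` with points (Y-flipped): 74.510,32.191 130.532,32.191 130.532,76.072 74.510,76.072.

Run 5: the run's S204 means `#008000` (engrave). The run is open, so emit a `<polyline>` with points (Y-flipped): 175.616,52.821 188.436,50.947 202.894,46.600 214.567,43.489 219.029,45.318 211.857,55.795.

Run 6: S588 ⇒ score layer `#ff0000`. The run is open, so emit a `<polyline>` with points (Y-flipped): 242.408,20.624 200.874,21.564 157.622,24.450 112.650,29.282 65.959,36.060 17.549,44.783.

Run 7: the run's S204 means `#008000` (engrave). The run is open, so emit a `<polyline>` with points (Y-flipped): 159.879,31.397 216.684,6.614 29.096,5.379 103.363,16.242 227.388,65.436.

Run 8: the run's S588 means `#ff0000` (score). The run is open, so emit a `<polyline>` with points (Y-flipped): 156.869,51.058 49.715,75.781 117.572,67.943 8.061,13.712.

<svg xmlns="http://www.w3.org/2000/svg" width="257.733mm" height="88.653mm" viewBox="0 0 257.733 88.653">
  <polyline points="243.449,48.970 103.317,8.303 111.534,34.166" fill="none" stroke="#008000"/>
  <polygon points="247.385,31.391 243.151,18.361 232.067,10.308 218.367,10.308 207.283,18.361 203.049,31.391 207.283,44.421 218.367,52.474 232.067,52.474 243.151,44.421" fill="none" stroke="#ff0000"/>
  <polygon points="44.083,15.757 242.640,59.590 71.025,80.378" fill="none" stroke="#ff0000"/>
  <polygon points="74.510,32.191 130.532,32.191 130.532,76.072 74.510,76.072" fill="none" stroke="#ff0000"/>
  <polyline points="175.616,52.821 188.436,50.947 202.894,46.600 214.567,43.489 219.029,45.318 211.857,55.795" fill="none" stroke="#008000"/>
  <polyline points="242.408,20.624 200.874,21.564 157.622,24.450 112.650,29.282 65.959,36.060 17.549,44.783" fill="none" stroke="#ff0000"/>
  <polyline points="159.879,31.397 216.684,6.614 29.096,5.379 103.363,16.242 227.388,65.436" fill="none" stroke="#008000"/>
  <polyline points="156.869,51.058 49.715,75.781 117.572,67.943 8.061,13.712" fill="none" stroke="#ff0000"/>
</svg>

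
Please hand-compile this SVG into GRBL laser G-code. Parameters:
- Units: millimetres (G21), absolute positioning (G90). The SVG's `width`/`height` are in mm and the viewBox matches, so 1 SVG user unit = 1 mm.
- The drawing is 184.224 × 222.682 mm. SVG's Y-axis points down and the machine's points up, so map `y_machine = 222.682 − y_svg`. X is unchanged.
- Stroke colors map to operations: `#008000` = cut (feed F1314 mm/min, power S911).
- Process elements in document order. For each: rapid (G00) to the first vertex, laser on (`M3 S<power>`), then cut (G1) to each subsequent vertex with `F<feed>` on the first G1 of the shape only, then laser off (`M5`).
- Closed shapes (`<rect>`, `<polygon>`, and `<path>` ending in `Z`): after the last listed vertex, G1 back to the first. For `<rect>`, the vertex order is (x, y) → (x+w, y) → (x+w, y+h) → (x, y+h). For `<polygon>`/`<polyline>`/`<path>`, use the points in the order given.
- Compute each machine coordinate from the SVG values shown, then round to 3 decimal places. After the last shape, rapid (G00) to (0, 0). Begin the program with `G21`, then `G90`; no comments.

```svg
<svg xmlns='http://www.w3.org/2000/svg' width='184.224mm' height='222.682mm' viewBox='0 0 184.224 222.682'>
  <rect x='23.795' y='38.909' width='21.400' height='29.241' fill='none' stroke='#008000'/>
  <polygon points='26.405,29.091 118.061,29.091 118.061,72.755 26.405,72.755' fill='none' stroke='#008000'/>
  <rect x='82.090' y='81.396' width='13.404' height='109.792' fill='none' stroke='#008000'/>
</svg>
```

Since the viewBox matches the mm dimensions, user units are millimetres directly. The only transform is the Y-flip y_m = 222.682 − y_svg.

Shape 1 is a rectangle drawn with `<rect>`. Its stroke #008000 means cut at S911, F1314. After flipping Y the toolpath is (23.795,183.773) → (45.195,183.773) → (45.195,154.532) → (23.795,154.532) → (23.795,183.773), returning to the start.

Shape 2 is a rectangle drawn with `<polygon>`. Its stroke #008000 means cut at S911, F1314. After flipping Y the toolpath is (26.405,193.591) → (118.061,193.591) → (118.061,149.927) → (26.405,149.927) → (26.405,193.591), returning to the start.

Shape 3 is a rectangle drawn with `<rect>`. Its stroke #008000 means cut at S911, F1314. After flipping Y the toolpath is (82.090,141.286) → (95.494,141.286) → (95.494,31.494) → (82.090,31.494) → (82.090,141.286), returning to the start.

G21
G90
G00 X23.795 Y183.773
M3 S911
G1 X45.195 Y183.773 F1314
G1 X45.195 Y154.532
G1 X23.795 Y154.532
G1 X23.795 Y183.773
M5
G00 X26.405 Y193.591
M3 S911
G1 X118.061 Y193.591 F1314
G1 X118.061 Y149.927
G1 X26.405 Y149.927
G1 X26.405 Y193.591
M5
G00 X82.090 Y141.286
M3 S911
G1 X95.494 Y141.286 F1314
G1 X95.494 Y31.494
G1 X82.090 Y31.494
G1 X82.090 Y141.286
M5
G00 X0.000 Y0.000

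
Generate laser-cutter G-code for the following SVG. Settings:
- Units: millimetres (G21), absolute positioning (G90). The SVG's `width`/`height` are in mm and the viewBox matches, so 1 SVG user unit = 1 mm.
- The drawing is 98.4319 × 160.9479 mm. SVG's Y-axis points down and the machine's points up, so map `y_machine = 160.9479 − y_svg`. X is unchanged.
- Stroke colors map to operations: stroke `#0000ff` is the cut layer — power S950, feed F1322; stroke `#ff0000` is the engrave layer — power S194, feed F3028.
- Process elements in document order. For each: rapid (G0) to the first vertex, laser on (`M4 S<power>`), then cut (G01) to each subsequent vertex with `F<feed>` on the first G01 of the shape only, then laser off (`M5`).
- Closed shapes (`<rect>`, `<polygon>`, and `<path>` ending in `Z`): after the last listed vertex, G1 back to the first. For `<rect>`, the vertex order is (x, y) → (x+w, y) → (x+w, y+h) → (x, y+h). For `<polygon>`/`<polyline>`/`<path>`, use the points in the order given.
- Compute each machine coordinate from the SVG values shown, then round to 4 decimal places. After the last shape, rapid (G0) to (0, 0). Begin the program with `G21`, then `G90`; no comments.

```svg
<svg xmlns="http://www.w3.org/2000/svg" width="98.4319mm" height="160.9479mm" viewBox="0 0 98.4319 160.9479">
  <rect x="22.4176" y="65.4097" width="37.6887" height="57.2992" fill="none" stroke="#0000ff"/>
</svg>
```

G21
G90
G0 X22.4176 Y95.5382
M4 S950
G01 X60.1063 Y95.5382 F1322
G01 X60.1063 Y38.2390
G01 X22.4176 Y38.2390
G01 X22.4176 Y95.5382
M5
G0 X0.0000 Y0.0000

1 u = 1 mm; y_m = 160.9479 − y.

[1] `<rect>` rectangle, #0000ff→cut S950 F1322: (22.4176,95.5382) → (60.1063,95.5382) → (60.1063,38.2390) → (22.4176,38.2390) → (22.4176,95.5382) (closed)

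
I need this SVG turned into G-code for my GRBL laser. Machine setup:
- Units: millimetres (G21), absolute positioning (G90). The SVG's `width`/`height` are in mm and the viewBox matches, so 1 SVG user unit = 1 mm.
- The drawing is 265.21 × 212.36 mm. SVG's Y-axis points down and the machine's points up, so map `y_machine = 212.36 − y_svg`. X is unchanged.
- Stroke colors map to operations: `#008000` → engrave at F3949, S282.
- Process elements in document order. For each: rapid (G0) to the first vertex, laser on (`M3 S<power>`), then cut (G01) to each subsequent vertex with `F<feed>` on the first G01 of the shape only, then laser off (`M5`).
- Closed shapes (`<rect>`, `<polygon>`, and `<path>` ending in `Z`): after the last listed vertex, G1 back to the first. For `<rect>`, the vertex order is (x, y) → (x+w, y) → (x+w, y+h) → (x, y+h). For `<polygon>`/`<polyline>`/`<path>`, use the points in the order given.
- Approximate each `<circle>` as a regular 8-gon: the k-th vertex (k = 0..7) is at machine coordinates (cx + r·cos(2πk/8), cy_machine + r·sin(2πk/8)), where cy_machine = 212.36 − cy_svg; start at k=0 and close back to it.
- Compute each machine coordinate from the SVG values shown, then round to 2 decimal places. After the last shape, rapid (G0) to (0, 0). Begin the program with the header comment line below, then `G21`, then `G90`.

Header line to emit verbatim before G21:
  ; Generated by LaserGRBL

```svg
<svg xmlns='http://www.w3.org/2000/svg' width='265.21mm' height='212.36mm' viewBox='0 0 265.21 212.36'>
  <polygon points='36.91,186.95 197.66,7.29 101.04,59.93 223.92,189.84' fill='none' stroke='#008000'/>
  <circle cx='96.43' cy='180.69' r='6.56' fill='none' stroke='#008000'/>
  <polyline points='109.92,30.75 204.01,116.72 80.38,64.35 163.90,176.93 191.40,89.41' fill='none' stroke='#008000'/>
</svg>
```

viewBox `0 0 265.21 212.36` with mm width/height → 1 unit = 1 mm. Flip: y_m = 212.36 − y_svg.

**Shape 1** — `<polygon>` closed polygon, stroke `#008000` → engrave (S282, F3949). Machine vertices: (36.91,25.41) → (197.66,205.07) → (101.04,152.43) → (223.92,22.52) → (36.91,25.41). Closed: final G1 returns to the first vertex.

**Shape 2** — `<circle>` circle, stroke `#008000` → engrave (S282, F3949). Machine vertices: (102.99,31.67) → (101.07,36.31) → (96.43,38.23) → (91.79,36.31) → (89.87,31.67) → (91.79,27.03) → (96.43,25.11) → (101.07,27.03) → (102.99,31.67). Closed: final G1 returns to the first vertex.

**Shape 3** — `<polyline>` open polyline, stroke `#008000` → engrave (S282, F3949). Machine vertices: (109.92,181.61) → (204.01,95.64) → (80.38,148.01) → (163.90,35.43) → (191.40,122.95). Open path.

; Generated by LaserGRBL
G21
G90
G0 X36.91 Y25.41
M3 S282
G01 X197.66 Y205.07 F3949
G01 X101.04 Y152.43
G01 X223.92 Y22.52
G01 X36.91 Y25.41
M5
G0 X102.99 Y31.67
M3 S282
G01 X101.07 Y36.31 F3949
G01 X96.43 Y38.23
G01 X91.79 Y36.31
G01 X89.87 Y31.67
G01 X91.79 Y27.03
G01 X96.43 Y25.11
G01 X101.07 Y27.03
G01 X102.99 Y31.67
M5
G0 X109.92 Y181.61
M3 S282
G01 X204.01 Y95.64 F3949
G01 X80.38 Y148.01
G01 X163.90 Y35.43
G01 X191.40 Y122.95
M5
G0 X0.00 Y0.00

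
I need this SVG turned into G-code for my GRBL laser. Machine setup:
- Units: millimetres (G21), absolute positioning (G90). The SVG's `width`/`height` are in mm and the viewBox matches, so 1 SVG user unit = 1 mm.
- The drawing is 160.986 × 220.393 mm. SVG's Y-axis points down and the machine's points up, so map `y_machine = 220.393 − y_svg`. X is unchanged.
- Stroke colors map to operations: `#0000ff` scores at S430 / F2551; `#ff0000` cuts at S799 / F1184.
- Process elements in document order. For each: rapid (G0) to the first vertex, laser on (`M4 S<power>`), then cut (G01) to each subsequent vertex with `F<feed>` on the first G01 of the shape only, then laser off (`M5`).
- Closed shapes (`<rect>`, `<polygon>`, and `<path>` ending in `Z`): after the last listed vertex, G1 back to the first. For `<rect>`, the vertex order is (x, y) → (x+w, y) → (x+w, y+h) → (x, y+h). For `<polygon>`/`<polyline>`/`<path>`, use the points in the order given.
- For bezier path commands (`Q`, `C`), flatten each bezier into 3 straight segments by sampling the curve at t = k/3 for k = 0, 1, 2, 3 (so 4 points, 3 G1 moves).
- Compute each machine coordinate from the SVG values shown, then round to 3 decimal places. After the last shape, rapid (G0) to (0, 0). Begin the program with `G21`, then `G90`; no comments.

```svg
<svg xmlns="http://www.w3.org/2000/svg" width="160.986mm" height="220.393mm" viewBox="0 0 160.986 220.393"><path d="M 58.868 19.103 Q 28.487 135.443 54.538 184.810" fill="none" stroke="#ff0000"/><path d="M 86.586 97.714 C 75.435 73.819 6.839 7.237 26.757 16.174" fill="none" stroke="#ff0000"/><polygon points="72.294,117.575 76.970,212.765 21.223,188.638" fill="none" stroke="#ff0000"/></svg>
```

viewBox `0 0 160.986 220.393` with mm width/height → 1 unit = 1 mm. Flip: y_m = 220.393 − y_svg.

**Shape 1** — `<path>` quadratic bezier, stroke `#ff0000` → cut (S799, F1184). Control points (SVG): P0=(58.868,19.103), P1=(28.487,135.443), P2=(54.538,184.810); sampled at t=k/3. Machine vertices: (58.868,201.290) → (44.884,131.171) → (43.441,75.936) → (54.538,35.583). Open path.

**Shape 2** — `<path>` cubic bezier, stroke `#ff0000` → cut (S799, F1184). Control points (SVG): P0=(86.586,97.714), P1=(75.435,73.819), P2=(6.839,7.237), P3=(26.757,16.174); sampled at t=k/3. Machine vertices: (86.586,122.679) → (61.693,156.425) → (30.938,192.361) → (26.757,204.219). Open path.

**Shape 3** — `<polygon>` closed polygon, stroke `#ff0000` → cut (S799, F1184). Machine vertices: (72.294,102.818) → (76.970,7.628) → (21.223,31.755) → (72.294,102.818). Closed: final G1 returns to the first vertex.

G21
G90
G0 X58.868 Y201.290
M4 S799
G01 X44.884 Y131.171 F1184
G01 X43.441 Y75.936
G01 X54.538 Y35.583
M5
G0 X86.586 Y122.679
M4 S799
G01 X61.693 Y156.425 F1184
G01 X30.938 Y192.361
G01 X26.757 Y204.219
M5
G0 X72.294 Y102.818
M4 S799
G01 X76.970 Y7.628 F1184
G01 X21.223 Y31.755
G01 X72.294 Y102.818
M5
G0 X0.000 Y0.000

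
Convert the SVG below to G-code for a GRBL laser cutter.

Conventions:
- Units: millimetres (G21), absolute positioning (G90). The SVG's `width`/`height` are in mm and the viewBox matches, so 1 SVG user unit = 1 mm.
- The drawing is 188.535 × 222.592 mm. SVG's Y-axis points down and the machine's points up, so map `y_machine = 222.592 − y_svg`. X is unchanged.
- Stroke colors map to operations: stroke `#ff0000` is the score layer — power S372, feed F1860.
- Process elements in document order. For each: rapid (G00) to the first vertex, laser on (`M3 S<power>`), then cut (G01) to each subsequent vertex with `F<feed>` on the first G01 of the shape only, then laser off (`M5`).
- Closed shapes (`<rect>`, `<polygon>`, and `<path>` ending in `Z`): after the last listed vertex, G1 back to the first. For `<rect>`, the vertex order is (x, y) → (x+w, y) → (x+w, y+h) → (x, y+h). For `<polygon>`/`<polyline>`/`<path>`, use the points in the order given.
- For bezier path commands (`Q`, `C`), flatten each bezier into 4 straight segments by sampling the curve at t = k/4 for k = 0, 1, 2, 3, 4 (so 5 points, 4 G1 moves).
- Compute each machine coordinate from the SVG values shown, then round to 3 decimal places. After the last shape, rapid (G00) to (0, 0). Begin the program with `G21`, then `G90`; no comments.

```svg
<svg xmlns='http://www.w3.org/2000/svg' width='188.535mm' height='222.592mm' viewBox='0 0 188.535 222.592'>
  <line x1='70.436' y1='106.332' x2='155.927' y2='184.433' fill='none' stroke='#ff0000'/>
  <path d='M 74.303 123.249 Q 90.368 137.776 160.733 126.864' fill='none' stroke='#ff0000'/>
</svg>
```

1 u = 1 mm; y_m = 222.592 − y.

[1] `<line>` line segment, #ff0000→score S372 F1860: (70.436,116.260) → (155.927,38.159)

[2] `<path>` quadratic bezier, #ff0000→score S372 F1860: (74.303,99.343) → (85.729,93.669) → (103.943,91.176) → (128.944,91.862) → (160.733,95.728)

G21
G90
G00 X70.436 Y116.260
M3 S372
G01 X155.927 Y38.159 F1860
M5
G00 X74.303 Y99.343
M3 S372
G01 X85.729 Y93.669 F1860
G01 X103.943 Y91.176
G01 X128.944 Y91.862
G01 X160.733 Y95.728
M5
G00 X0.000 Y0.000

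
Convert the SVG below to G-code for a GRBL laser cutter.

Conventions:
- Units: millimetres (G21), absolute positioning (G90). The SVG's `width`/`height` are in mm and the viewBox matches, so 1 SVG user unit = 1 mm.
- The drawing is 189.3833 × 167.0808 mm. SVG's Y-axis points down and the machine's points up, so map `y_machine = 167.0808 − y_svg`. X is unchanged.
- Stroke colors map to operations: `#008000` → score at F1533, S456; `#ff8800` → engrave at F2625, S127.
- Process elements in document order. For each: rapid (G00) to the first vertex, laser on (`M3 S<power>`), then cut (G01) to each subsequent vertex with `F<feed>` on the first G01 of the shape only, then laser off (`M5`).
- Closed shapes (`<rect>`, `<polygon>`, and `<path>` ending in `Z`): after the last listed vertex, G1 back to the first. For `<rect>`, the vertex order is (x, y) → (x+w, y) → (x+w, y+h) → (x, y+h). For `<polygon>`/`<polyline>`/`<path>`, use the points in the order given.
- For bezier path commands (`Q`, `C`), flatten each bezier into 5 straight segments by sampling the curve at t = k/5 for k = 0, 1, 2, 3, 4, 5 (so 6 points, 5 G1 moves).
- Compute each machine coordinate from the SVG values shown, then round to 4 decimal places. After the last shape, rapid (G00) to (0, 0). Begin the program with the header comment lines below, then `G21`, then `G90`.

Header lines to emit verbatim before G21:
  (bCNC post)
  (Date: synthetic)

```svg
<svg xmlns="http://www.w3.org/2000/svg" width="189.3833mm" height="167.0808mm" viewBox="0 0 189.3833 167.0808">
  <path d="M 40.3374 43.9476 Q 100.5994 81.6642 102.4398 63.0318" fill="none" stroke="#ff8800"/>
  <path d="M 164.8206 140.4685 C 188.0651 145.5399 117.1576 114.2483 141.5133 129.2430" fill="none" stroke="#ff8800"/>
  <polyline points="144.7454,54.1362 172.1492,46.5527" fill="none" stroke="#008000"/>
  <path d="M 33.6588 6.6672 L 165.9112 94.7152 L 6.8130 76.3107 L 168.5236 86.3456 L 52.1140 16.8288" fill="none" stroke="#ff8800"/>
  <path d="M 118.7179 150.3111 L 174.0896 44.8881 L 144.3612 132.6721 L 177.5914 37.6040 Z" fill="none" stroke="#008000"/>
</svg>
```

(bCNC post)
(Date: synthetic)
G21
G90
G00 X40.3374 Y123.1332
M3 S127
G01 X62.1053 Y110.3005 F2625
G01 X79.1995 Y101.9758
G01 X91.6200 Y98.1589
G01 X99.3668 Y98.8500
G01 X102.4398 Y104.0490
M5
G00 X164.8206 Y26.6123
M3 S127
G01 X168.9844 Y27.2718 F2625
G01 X159.6436 Y32.6913
G01 X145.8902 Y38.9036
G01 X136.8161 Y41.9415
G01 X141.5133 Y37.8378
M5
G00 X144.7454 Y112.9446
M3 S456
G01 X172.1492 Y120.5281 F1533
M5
G00 X33.6588 Y160.4136
M3 S127
G01 X165.9112 Y72.3656 F2625
G01 X6.8130 Y90.7701
G01 X168.5236 Y80.7352
G01 X52.1140 Y150.2520
M5
G00 X118.7179 Y16.7697
M3 S456
G01 X174.0896 Y122.1927 F1533
G01 X144.3612 Y34.4087
G01 X177.5914 Y129.4768
G01 X118.7179 Y16.7697
M5
G00 X0.0000 Y0.0000

viewBox `0 0 189.3833 167.0808` with mm width/height → 1 unit = 1 mm. Flip: y_m = 167.0808 − y_svg.

**Shape 1** — `<path>` quadratic bezier, stroke `#ff8800` → engrave (S127, F2625). Control points (SVG): P0=(40.3374,43.9476), P1=(100.5994,81.6642), P2=(102.4398,63.0318); sampled at t=k/5. Machine vertices: (40.3374,123.1332) → (62.1053,110.3005) → (79.1995,101.9758) → (91.6200,98.1589) → (99.3668,98.8500) → (102.4398,104.0490). Open path.

**Shape 2** — `<path>` cubic bezier, stroke `#ff8800` → engrave (S127, F2625). Control points (SVG): P0=(164.8206,140.4685), P1=(188.0651,145.5399), P2=(117.1576,114.2483), P3=(141.5133,129.2430); sampled at t=k/5. Machine vertices: (164.8206,26.6123) → (168.9844,27.2718) → (159.6436,32.6913) → (145.8902,38.9036) → (136.8161,41.9415) → (141.5133,37.8378). Open path.

**Shape 3** — `<polyline>` line segment, stroke `#008000` → score (S456, F1533). Machine vertices: (144.7454,112.9446) → (172.1492,120.5281). Open path.

**Shape 4** — `<path>` open polyline, stroke `#ff8800` → engrave (S127, F2625). Machine vertices: (33.6588,160.4136) → (165.9112,72.3656) → (6.8130,90.7701) → (168.5236,80.7352) → (52.1140,150.2520). Open path.

**Shape 5** — `<path>` closed polygon, stroke `#008000` → score (S456, F1533). Machine vertices: (118.7179,16.7697) → (174.0896,122.1927) → (144.3612,34.4087) → (177.5914,129.4768) → (118.7179,16.7697). Closed: final G1 returns to the first vertex.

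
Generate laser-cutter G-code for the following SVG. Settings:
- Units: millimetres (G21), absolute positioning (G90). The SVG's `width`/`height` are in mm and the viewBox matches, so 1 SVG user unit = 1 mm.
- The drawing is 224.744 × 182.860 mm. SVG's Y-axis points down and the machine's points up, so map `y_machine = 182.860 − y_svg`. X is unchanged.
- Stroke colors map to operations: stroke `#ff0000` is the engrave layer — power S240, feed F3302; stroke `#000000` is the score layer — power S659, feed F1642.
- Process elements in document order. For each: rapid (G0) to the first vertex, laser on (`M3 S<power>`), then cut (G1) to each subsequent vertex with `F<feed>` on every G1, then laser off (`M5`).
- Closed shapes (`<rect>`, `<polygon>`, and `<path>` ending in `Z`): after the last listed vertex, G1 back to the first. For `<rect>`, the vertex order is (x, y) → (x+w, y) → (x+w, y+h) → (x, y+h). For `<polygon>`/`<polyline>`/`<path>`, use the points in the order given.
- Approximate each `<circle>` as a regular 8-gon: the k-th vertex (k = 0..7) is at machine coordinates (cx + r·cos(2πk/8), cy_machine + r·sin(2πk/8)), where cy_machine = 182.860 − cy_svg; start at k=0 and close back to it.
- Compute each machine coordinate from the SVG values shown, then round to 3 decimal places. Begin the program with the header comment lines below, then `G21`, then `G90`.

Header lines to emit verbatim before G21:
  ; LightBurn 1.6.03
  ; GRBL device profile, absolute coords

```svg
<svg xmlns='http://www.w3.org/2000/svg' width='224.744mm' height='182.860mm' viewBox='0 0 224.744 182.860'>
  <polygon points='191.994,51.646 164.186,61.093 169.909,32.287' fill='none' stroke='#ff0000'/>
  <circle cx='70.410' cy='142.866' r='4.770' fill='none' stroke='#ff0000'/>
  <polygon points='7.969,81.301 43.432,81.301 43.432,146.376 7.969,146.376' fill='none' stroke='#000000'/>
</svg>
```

; LightBurn 1.6.03
; GRBL device profile, absolute coords
G21
G90
G0 X191.994 Y131.214
M3 S240
G1 X164.186 Y121.767 F3302
G1 X169.909 Y150.573 F3302
G1 X191.994 Y131.214 F3302
M5
G0 X75.180 Y39.994
M3 S240
G1 X73.783 Y43.367 F3302
G1 X70.410 Y44.764 F3302
G1 X67.037 Y43.367 F3302
G1 X65.640 Y39.994 F3302
G1 X67.037 Y36.621 F3302
G1 X70.410 Y35.224 F3302
G1 X73.783 Y36.621 F3302
G1 X75.180 Y39.994 F3302
M5
G0 X7.969 Y101.559
M3 S659
G1 X43.432 Y101.559 F1642
G1 X43.432 Y36.484 F1642
G1 X7.969 Y36.484 F1642
G1 X7.969 Y101.559 F1642
M5

viewBox `0 0 224.744 182.860` with mm width/height → 1 unit = 1 mm. Flip: y_m = 182.860 − y_svg.

**Shape 1** — `<polygon>` regular polygon, stroke `#ff0000` → engrave (S240, F3302). Machine vertices: (191.994,131.214) → (164.186,121.767) → (169.909,150.573) → (191.994,131.214). Closed: final G1 returns to the first vertex.

**Shape 2** — `<circle>` circle, stroke `#ff0000` → engrave (S240, F3302). Machine vertices: (75.180,39.994) → (73.783,43.367) → (70.410,44.764) → (67.037,43.367) → (65.640,39.994) → (67.037,36.621) → (70.410,35.224) → (73.783,36.621) → (75.180,39.994). Closed: final G1 returns to the first vertex.

**Shape 3** — `<polygon>` rectangle, stroke `#000000` → score (S659, F1642). Machine vertices: (7.969,101.559) → (43.432,101.559) → (43.432,36.484) → (7.969,36.484) → (7.969,101.559). Closed: final G1 returns to the first vertex.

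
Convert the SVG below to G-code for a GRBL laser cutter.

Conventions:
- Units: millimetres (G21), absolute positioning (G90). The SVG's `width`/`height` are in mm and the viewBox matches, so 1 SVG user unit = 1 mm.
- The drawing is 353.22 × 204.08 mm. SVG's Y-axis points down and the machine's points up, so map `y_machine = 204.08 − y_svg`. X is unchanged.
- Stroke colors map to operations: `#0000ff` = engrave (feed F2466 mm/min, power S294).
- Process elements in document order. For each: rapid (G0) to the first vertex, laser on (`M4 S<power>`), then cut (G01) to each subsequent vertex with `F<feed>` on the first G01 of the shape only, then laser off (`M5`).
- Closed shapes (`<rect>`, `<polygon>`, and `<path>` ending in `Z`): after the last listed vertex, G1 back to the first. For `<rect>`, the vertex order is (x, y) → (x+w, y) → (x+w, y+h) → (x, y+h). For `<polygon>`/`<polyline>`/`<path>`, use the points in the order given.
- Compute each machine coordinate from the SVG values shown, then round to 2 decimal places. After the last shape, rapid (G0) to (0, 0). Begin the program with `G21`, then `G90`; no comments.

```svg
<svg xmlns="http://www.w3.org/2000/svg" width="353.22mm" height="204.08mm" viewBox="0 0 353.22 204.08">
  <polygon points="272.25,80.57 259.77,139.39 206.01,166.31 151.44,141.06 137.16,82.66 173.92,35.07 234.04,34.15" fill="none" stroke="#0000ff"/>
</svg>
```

viewBox `0 0 353.22 204.08` with mm width/height → 1 unit = 1 mm. Flip: y_m = 204.08 − y_svg.

**Shape 1** — `<polygon>` regular polygon, stroke `#0000ff` → engrave (S294, F2466). Machine vertices: (272.25,123.51) → (259.77,64.69) → (206.01,37.77) → (151.44,63.02) → (137.16,121.42) → (173.92,169.01) → (234.04,169.93) → (272.25,123.51). Closed: final G1 returns to the first vertex.

G21
G90
G0 X272.25 Y123.51
M4 S294
G01 X259.77 Y64.69 F2466
G01 X206.01 Y37.77
G01 X151.44 Y63.02
G01 X137.16 Y121.42
G01 X173.92 Y169.01
G01 X234.04 Y169.93
G01 X272.25 Y123.51
M5
G0 X0.00 Y0.00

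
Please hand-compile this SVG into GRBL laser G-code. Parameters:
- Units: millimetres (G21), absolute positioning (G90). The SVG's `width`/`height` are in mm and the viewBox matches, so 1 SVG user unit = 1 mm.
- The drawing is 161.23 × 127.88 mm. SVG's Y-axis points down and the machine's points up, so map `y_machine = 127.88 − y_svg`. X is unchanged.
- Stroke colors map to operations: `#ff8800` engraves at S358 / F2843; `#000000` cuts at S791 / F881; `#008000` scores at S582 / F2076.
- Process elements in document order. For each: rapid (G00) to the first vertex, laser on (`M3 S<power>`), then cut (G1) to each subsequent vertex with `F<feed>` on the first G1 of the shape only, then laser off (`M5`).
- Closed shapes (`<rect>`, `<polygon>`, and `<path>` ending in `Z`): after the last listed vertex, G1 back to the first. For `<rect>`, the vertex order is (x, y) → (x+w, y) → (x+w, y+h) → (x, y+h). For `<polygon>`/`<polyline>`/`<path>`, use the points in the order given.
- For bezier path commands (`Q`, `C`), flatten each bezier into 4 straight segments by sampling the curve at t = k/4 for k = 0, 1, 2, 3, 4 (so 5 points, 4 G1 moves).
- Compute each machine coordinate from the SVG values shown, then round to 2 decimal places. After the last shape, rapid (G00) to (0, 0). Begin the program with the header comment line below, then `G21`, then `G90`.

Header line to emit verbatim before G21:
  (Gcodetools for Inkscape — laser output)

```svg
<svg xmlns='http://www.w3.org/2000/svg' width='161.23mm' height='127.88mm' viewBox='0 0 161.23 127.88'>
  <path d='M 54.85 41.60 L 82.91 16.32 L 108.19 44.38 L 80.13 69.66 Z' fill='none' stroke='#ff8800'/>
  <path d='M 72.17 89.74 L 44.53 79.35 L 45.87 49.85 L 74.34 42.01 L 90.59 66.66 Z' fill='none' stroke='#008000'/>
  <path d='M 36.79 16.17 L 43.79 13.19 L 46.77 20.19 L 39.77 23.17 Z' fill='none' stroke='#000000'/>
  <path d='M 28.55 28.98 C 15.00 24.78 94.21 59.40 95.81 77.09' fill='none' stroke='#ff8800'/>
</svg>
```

Since the viewBox matches the mm dimensions, user units are millimetres directly. The only transform is the Y-flip y_m = 127.88 − y_svg.

Shape 1 is a regular polygon drawn with `<path>`. Its stroke #ff8800 means engrave at S358, F2843. After flipping Y the toolpath is (54.85,86.28) → (82.91,111.56) → (108.19,83.50) → (80.13,58.22) → (54.85,86.28), returning to the start.

Shape 2 is a regular polygon drawn with `<path>`. Its stroke #008000 means score at S582, F2076. After flipping Y the toolpath is (72.17,38.14) → (44.53,48.53) → (45.87,78.03) → (74.34,85.87) → (90.59,61.22) → (72.17,38.14), returning to the start.

Shape 3 is a regular polygon drawn with `<path>`. Its stroke #000000 means cut at S791, F881. After flipping Y the toolpath is (36.79,111.71) → (43.79,114.69) → (46.77,107.69) → (39.77,104.71) → (36.79,111.71), returning to the start.

Shape 4 is a cubic bezier drawn with `<path>`. Its stroke #ff8800 means engrave at S358, F2843. After flipping Y the toolpath is (28.55,98.90) → (33.12,95.64) → (56.50,83.05) → (82.72,66.36) → (95.81,50.79).

(Gcodetools for Inkscape — laser output)
G21
G90
G00 X54.85 Y86.28
M3 S358
G1 X82.91 Y111.56 F2843
G1 X108.19 Y83.50
G1 X80.13 Y58.22
G1 X54.85 Y86.28
M5
G00 X72.17 Y38.14
M3 S582
G1 X44.53 Y48.53 F2076
G1 X45.87 Y78.03
G1 X74.34 Y85.87
G1 X90.59 Y61.22
G1 X72.17 Y38.14
M5
G00 X36.79 Y111.71
M3 S791
G1 X43.79 Y114.69 F881
G1 X46.77 Y107.69
G1 X39.77 Y104.71
G1 X36.79 Y111.71
M5
G00 X28.55 Y98.90
M3 S358
G1 X33.12 Y95.64 F2843
G1 X56.50 Y83.05
G1 X82.72 Y66.36
G1 X95.81 Y50.79
M5
G00 X0.00 Y0.00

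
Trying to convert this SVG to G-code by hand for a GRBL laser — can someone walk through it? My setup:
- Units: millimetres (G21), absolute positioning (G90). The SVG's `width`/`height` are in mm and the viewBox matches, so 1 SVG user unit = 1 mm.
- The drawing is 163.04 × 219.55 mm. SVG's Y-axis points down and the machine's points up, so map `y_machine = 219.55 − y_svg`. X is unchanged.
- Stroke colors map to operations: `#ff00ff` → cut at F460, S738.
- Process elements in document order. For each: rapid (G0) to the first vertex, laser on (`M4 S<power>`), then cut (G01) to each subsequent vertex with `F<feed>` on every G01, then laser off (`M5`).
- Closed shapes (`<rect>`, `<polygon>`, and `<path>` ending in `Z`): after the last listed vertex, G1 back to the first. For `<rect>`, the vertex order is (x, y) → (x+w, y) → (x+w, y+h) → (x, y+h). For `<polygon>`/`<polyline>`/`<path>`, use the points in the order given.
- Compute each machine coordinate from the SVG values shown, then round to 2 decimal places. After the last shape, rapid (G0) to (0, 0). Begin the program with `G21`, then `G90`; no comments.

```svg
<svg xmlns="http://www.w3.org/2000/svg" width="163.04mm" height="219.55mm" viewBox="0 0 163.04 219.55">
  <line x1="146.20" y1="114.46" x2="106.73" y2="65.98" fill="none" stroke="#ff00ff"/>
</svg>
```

Since the viewBox matches the mm dimensions, user units are millimetres directly. The only transform is the Y-flip y_m = 219.55 − y_svg.

Shape 1 is a line segment drawn with `<line>`. Its stroke #ff00ff means cut at S738, F460. After flipping Y the toolpath is (146.20,105.09) → (106.73,153.57).

G21
G90
G0 X146.20 Y105.09
M4 S738
G01 X106.73 Y153.57 F460
M5
G0 X0.00 Y0.00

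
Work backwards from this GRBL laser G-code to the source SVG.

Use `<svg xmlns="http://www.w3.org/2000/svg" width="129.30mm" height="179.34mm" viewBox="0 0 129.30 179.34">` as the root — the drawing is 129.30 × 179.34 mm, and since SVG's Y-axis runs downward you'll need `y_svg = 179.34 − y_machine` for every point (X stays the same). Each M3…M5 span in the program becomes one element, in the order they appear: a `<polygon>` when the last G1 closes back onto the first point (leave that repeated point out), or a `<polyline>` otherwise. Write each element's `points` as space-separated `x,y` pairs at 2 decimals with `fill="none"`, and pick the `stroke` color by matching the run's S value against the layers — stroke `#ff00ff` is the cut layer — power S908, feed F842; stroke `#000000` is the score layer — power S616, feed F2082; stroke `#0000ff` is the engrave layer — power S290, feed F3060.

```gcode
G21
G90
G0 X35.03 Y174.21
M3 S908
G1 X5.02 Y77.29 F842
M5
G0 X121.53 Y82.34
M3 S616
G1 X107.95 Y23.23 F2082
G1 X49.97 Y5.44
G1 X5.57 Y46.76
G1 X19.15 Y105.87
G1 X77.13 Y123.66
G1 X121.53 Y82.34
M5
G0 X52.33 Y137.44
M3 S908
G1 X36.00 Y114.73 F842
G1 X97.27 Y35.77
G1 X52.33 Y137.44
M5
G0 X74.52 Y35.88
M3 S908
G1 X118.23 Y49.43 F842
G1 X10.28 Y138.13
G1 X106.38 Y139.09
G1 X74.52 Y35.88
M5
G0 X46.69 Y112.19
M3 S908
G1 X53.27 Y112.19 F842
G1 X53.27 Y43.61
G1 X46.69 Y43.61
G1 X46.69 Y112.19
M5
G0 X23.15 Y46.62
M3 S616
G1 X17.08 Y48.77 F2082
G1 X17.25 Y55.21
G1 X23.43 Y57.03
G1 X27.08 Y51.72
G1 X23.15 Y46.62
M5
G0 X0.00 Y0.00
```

Machine Y-up, SVG Y-down with viewBox height 179.34, so y_svg = 179.34 − y_machine; X carries over.

Run 1: the run's S908 means `#ff00ff` (cut). The run is open, so emit a `<polyline>` with points (Y-flipped): 35.03,5.13 5.02,102.05.

Run 2: the run's S616 means `#000000` (score). The run returns to its start, so emit a `<polygon>` with points (Y-flipped): 121.53,97.00 107.95,156.11 49.97,173.90 5.57,132.58 19.15,73.47 77.13,55.68.

Run 3: S908 ⇒ cut layer `#ff00ff`. The run returns to its start, so emit a `<polygon>` with points (Y-flipped): 52.33,41.90 36.00,64.61 97.27,143.57.

Run 4: S908 ⇒ cut layer `#ff00ff`. The run returns to its start, so emit a `<polygon>` with points (Y-flipped): 74.52,143.46 118.23,129.91 10.28,41.21 106.38,40.25.

Run 5: S908 ⇒ cut layer `#ff00ff`. The run returns to its start, so emit a `<polygon>` with points (Y-flipped): 46.69,67.15 53.27,67.15 53.27,135.73 46.69,135.73.

Run 6: the run's S616 means `#000000` (score). The run returns to its start, so emit a `<polygon>` with points (Y-flipped): 23.15,132.72 17.08,130.57 17.25,124.13 23.43,122.31 27.08,127.62.

<svg xmlns="http://www.w3.org/2000/svg" width="129.30mm" height="179.34mm" viewBox="0 0 129.30 179.34">
  <polyline points="35.03,5.13 5.02,102.05" fill="none" stroke="#ff00ff"/>
  <polygon points="121.53,97.00 107.95,156.11 49.97,173.90 5.57,132.58 19.15,73.47 77.13,55.68" fill="none" stroke="#000000"/>
  <polygon points="52.33,41.90 36.00,64.61 97.27,143.57" fill="none" stroke="#ff00ff"/>
  <polygon points="74.52,143.46 118.23,129.91 10.28,41.21 106.38,40.25" fill="none" stroke="#ff00ff"/>
  <polygon points="46.69,67.15 53.27,67.15 53.27,135.73 46.69,135.73" fill="none" stroke="#ff00ff"/>
  <polygon points="23.15,132.72 17.08,130.57 17.25,124.13 23.43,122.31 27.08,127.62" fill="none" stroke="#000000"/>
</svg>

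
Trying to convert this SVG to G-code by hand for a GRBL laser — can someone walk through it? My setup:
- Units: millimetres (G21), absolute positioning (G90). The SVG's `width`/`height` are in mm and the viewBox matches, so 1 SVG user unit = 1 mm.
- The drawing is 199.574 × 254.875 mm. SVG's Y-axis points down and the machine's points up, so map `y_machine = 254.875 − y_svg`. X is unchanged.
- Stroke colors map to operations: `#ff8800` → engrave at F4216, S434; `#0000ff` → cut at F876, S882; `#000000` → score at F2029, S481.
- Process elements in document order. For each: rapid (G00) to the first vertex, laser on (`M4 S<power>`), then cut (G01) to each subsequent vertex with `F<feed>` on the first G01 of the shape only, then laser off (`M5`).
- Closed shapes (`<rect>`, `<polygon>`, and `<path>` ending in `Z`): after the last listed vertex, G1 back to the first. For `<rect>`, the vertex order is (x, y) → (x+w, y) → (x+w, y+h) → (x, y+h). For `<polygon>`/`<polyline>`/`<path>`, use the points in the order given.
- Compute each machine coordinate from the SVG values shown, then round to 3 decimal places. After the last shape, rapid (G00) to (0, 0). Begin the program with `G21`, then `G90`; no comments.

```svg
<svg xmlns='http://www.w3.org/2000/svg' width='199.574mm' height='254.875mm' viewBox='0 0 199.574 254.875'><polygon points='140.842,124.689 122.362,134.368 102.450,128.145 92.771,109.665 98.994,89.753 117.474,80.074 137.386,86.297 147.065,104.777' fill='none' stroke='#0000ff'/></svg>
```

viewBox `0 0 199.574 254.875` with mm width/height → 1 unit = 1 mm. Flip: y_m = 254.875 − y_svg.

**Shape 1** — `<polygon>` regular polygon, stroke `#0000ff` → cut (S882, F876). Machine vertices: (140.842,130.186) → (122.362,120.507) → (102.450,126.730) → (92.771,145.210) → (98.994,165.122) → (117.474,174.801) → (137.386,168.578) → (147.065,150.098) → (140.842,130.186). Closed: final G1 returns to the first vertex.

G21
G90
G00 X140.842 Y130.186
M4 S882
G01 X122.362 Y120.507 F876
G01 X102.450 Y126.730
G01 X92.771 Y145.210
G01 X98.994 Y165.122
G01 X117.474 Y174.801
G01 X137.386 Y168.578
G01 X147.065 Y150.098
G01 X140.842 Y130.186
M5
G00 X0.000 Y0.000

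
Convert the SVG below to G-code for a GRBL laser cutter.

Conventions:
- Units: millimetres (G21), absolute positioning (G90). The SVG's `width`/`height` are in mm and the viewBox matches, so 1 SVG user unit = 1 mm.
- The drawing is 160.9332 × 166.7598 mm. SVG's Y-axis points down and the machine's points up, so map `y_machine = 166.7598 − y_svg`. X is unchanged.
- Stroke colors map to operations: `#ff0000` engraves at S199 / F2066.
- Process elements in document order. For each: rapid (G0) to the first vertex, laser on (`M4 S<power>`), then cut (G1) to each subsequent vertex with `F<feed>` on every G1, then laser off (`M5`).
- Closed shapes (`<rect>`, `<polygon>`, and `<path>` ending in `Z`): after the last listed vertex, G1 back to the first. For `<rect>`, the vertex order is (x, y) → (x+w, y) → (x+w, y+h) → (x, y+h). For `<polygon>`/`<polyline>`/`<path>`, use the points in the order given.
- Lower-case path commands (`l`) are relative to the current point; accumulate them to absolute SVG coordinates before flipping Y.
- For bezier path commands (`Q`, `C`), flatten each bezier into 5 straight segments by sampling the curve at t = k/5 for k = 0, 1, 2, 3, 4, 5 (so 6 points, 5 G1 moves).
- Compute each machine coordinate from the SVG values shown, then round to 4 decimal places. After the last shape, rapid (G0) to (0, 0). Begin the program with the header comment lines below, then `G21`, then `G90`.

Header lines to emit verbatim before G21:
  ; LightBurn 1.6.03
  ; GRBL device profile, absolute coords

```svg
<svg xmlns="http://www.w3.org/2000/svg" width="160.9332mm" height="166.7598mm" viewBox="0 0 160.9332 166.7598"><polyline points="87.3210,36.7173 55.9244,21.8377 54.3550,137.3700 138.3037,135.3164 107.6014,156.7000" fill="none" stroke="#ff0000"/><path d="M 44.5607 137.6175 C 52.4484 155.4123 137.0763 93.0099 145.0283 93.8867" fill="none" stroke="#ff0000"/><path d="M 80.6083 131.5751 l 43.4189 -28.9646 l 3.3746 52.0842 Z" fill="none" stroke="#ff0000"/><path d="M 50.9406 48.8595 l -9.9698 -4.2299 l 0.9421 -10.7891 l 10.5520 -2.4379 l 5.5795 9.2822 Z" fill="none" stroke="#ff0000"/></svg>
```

; LightBurn 1.6.03
; GRBL device profile, absolute coords
G21
G90
G0 X87.3210 Y130.0425
M4 S199
G1 X55.9244 Y144.9221 F2066
G1 X54.3550 Y29.3898 F2066
G1 X138.3037 Y31.4434 F2066
G1 X107.6014 Y10.0598 F2066
M5
G0 X44.5607 Y29.1423
M4 S199
G1 X57.2748 Y26.9413 F2066
G1 X81.0426 Y37.1007 F2066
G1 X108.5001 Y52.7337 F2066
G1 X132.2833 Y66.9535 F2066
G1 X145.0283 Y72.8731 F2066
M5
G0 X80.6083 Y35.1847
M4 S199
G1 X124.0272 Y64.1493 F2066
G1 X127.4018 Y12.0651 F2066
G1 X80.6083 Y35.1847 F2066
M5
G0 X50.9406 Y117.9003
M4 S199
G1 X40.9708 Y122.1302 F2066
G1 X41.9129 Y132.9193 F2066
G1 X52.4649 Y135.3572 F2066
G1 X58.0444 Y126.0750 F2066
G1 X50.9406 Y117.9003 F2066
M5
G0 X0.0000 Y0.0000

Since the viewBox matches the mm dimensions, user units are millimetres directly. The only transform is the Y-flip y_m = 166.7598 − y_svg.

Shape 1 is a open polyline drawn with `<polyline>`. Its stroke #ff0000 means engrave at S199, F2066. After flipping Y the toolpath is (87.3210,130.0425) → (55.9244,144.9221) → (54.3550,29.3898) → (138.3037,31.4434) → (107.6014,10.0598).

Shape 2 is a cubic bezier drawn with `<path>`. Its stroke #ff0000 means engrave at S199, F2066. After flipping Y the toolpath is (44.5607,29.1423) → (57.2748,26.9413) → (81.0426,37.1007) → (108.5001,52.7337) → (132.2833,66.9535) → (145.0283,72.8731).

Shape 3 is a regular polygon drawn with `<path>`. Its stroke #ff0000 means engrave at S199, F2066. After flipping Y the toolpath is (80.6083,35.1847) → (124.0272,64.1493) → (127.4018,12.0651) → (80.6083,35.1847), returning to the start.

Shape 4 is a regular polygon drawn with `<path>`. Its stroke #ff0000 means engrave at S199, F2066. After flipping Y the toolpath is (50.9406,117.9003) → (40.9708,122.1302) → (41.9129,132.9193) → (52.4649,135.3572) → (58.0444,126.0750) → (50.9406,117.9003), returning to the start.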